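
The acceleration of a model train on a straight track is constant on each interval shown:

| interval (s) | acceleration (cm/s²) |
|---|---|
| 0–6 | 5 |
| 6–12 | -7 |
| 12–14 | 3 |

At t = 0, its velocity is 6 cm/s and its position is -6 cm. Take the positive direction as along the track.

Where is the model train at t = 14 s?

On each constant-a segment, Δv = aΔt and Δx = v₀Δt + ½aΔt²; chain segment to segment.
0–6 s: v starts 6 cm/s; Δx = 6·6 + ½·5·6² = 126 cm; v ends 36 cm/s.
6–12 s: v starts 36 cm/s; Δx = 36·6 + ½·-7·6² = 90 cm; v ends -6 cm/s.
12–14 s: v starts -6 cm/s; Δx = -6·2 + ½·3·2² = -6 cm; v ends 0 cm/s.
x(14) = -6 + Σ Δx = 204 cm.

204 cm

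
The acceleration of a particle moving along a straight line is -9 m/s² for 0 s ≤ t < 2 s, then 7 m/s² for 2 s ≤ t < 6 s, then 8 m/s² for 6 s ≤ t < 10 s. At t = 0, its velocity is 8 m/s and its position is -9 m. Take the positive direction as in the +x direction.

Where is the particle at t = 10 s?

On each constant-a segment, Δv = aΔt and Δx = v₀Δt + ½aΔt²; chain segment to segment.
0–2 s: v starts 8 m/s; Δx = 8·2 + ½·-9·2² = -2 m; v ends -10 m/s.
2–6 s: v starts -10 m/s; Δx = -10·4 + ½·7·4² = 16 m; v ends 18 m/s.
6–10 s: v starts 18 m/s; Δx = 18·4 + ½·8·4² = 136 m; v ends 50 m/s.
x(10) = -9 + Σ Δx = 141 m.

141 m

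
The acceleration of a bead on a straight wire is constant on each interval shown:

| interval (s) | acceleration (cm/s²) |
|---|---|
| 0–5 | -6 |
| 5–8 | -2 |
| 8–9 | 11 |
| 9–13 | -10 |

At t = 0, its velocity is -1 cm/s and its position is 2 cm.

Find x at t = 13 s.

-395.5 cm

On each constant-a segment, Δv = aΔt and Δx = v₀Δt + ½aΔt²; chain segment to segment.
0–5 s: v starts -1 cm/s; Δx = -1·5 + ½·-6·5² = -80 cm; v ends -31 cm/s.
5–8 s: v starts -31 cm/s; Δx = -31·3 + ½·-2·3² = -102 cm; v ends -37 cm/s.
8–9 s: v starts -37 cm/s; Δx = -37·1 + ½·11·1² = -31.5 cm; v ends -26 cm/s.
9–13 s: v starts -26 cm/s; Δx = -26·4 + ½·-10·4² = -184 cm; v ends -66 cm/s.
x(13) = 2 + Σ Δx = -395.5 cm.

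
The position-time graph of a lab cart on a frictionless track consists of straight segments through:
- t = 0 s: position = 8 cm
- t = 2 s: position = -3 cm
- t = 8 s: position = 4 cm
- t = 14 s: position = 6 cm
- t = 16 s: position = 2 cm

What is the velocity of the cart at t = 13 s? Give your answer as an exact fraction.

1/3 cm/s

Velocity is the slope of the x-t graph on 8–14 s: (6 − 4)/(14 − 8) = 1/3 cm/s.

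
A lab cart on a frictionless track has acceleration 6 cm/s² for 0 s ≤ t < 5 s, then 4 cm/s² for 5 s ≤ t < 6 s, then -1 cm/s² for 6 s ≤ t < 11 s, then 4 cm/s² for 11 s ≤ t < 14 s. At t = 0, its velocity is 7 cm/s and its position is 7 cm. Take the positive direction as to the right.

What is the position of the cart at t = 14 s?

On each constant-a segment, Δv = aΔt and Δx = v₀Δt + ½aΔt²; chain segment to segment.
0–5 s: v starts 7 cm/s; Δx = 7·5 + ½·6·5² = 110 cm; v ends 37 cm/s.
5–6 s: v starts 37 cm/s; Δx = 37·1 + ½·4·1² = 39 cm; v ends 41 cm/s.
6–11 s: v starts 41 cm/s; Δx = 41·5 + ½·-1·5² = 192.5 cm; v ends 36 cm/s.
11–14 s: v starts 36 cm/s; Δx = 36·3 + ½·4·3² = 126 cm; v ends 48 cm/s.
x(14) = 7 + Σ Δx = 474.5 cm.

474.5 cm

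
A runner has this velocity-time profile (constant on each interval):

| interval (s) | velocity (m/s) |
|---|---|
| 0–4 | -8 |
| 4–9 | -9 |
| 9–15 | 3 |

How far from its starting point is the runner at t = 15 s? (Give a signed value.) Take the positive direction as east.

Net displacement equals the area under the velocity-time graph (areas below the axis count negative).
0–4 s: -8 × 4 = -32 m
4–9 s: -9 × 5 = -45 m
9–15 s: 3 × 6 = 18 m
Net displacement = -59 m

-59 m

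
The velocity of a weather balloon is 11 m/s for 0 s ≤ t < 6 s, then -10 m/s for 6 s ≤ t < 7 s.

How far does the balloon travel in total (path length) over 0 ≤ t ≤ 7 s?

76 m

Total distance travelled is ∫|v| dt — sum the magnitudes of each area piece.
0–6 s: |11| × 6 = 66 m
6–7 s: |-10| × 1 = 10 m
Total distance = 76 m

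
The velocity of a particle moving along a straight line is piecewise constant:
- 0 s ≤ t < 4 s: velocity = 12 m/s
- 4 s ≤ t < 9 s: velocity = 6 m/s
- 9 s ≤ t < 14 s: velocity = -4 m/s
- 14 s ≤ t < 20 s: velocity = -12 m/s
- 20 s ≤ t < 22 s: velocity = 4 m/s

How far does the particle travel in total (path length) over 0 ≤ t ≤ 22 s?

Total distance travelled is ∫|v| dt — sum the magnitudes of each area piece.
0–4 s: |12| × 4 = 48 m
4–9 s: |6| × 5 = 30 m
9–14 s: |-4| × 5 = 20 m
14–20 s: |-12| × 6 = 72 m
20–22 s: |4| × 2 = 8 m
Total distance = 178 m

178 m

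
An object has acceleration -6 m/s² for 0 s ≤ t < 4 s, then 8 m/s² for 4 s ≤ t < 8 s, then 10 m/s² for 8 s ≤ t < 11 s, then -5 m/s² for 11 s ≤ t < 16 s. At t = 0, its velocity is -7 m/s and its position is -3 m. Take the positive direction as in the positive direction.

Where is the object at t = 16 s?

1.5 m

On each constant-a segment, Δv = aΔt and Δx = v₀Δt + ½aΔt²; chain segment to segment.
0–4 s: v starts -7 m/s; Δx = -7·4 + ½·-6·4² = -76 m; v ends -31 m/s.
4–8 s: v starts -31 m/s; Δx = -31·4 + ½·8·4² = -60 m; v ends 1 m/s.
8–11 s: v starts 1 m/s; Δx = 1·3 + ½·10·3² = 48 m; v ends 31 m/s.
11–16 s: v starts 31 m/s; Δx = 31·5 + ½·-5·5² = 92.5 m; v ends 6 m/s.
x(16) = -3 + Σ Δx = 1.5 m.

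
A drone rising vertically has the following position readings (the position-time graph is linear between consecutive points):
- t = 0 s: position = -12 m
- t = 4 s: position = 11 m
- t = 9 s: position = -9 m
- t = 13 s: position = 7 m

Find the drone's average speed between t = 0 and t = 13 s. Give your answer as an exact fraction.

Average speed = (total path length)/(elapsed time); on a piecewise-linear x-t graph the path length is Σ|Δx|.
0–4 s: |Δx| = |11 − -12| = 23 m
4–9 s: |Δx| = |-9 − 11| = 20 m
9–13 s: |Δx| = |7 − -9| = 16 m
Total path = 59 m; average speed = 59/13 = 59/13 m/s.

59/13 m/s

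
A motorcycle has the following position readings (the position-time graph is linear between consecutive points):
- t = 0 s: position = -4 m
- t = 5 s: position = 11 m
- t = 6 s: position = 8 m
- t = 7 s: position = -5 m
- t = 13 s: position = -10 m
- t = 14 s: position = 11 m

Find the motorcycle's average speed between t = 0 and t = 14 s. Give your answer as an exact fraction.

57/14 m/s

Average speed = (total path length)/(elapsed time); on a piecewise-linear x-t graph the path length is Σ|Δx|.
0–5 s: |Δx| = |11 − -4| = 15 m
5–6 s: |Δx| = |8 − 11| = 3 m
6–7 s: |Δx| = |-5 − 8| = 13 m
7–13 s: |Δx| = |-10 − -5| = 5 m
13–14 s: |Δx| = |11 − -10| = 21 m
Total path = 57 m; average speed = 57/14 = 57/14 m/s.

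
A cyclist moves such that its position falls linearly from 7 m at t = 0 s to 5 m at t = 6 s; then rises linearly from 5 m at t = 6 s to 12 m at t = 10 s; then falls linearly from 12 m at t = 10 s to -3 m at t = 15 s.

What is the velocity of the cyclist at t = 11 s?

Velocity is the slope of the x-t graph on 10–15 s: (-3 − 12)/(15 − 10) = -3 m/s.

-3 m/s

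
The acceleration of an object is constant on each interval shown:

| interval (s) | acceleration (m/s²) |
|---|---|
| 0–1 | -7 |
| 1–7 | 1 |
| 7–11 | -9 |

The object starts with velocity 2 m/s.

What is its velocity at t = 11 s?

Δv equals the area under the a-t graph; then v = v₀ + Δv.
0–1 s: -7 × 1 = -7 m/s
1–7 s: 1 × 6 = 6 m/s
7–11 s: -9 × 4 = -36 m/s
Δv = -37 m/s, so v(11) = 2 + (-37) = -35 m/s.

-35 m/s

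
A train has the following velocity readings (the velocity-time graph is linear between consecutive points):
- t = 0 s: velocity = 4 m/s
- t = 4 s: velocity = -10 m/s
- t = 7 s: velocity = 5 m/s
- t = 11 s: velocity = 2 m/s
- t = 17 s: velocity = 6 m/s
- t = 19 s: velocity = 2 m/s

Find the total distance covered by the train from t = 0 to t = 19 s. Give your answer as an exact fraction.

1051/14 m

Total distance travelled is ∫|v| dt — sum the magnitudes of each area piece.
0–4 s: v = 0 at t = 8/7 s; triangle areas 16/7 + 100/7 = 116/7 m
4–7 s: v = 0 at t = 6 s; triangle areas 10 + 2.5 = 12.5 m
7–11 s: |½(5 + 2)(4)| = 14 m
11–17 s: |½(2 + 6)(6)| = 24 m
17–19 s: |½(6 + 2)(2)| = 8 m
Total distance = 1051/14 m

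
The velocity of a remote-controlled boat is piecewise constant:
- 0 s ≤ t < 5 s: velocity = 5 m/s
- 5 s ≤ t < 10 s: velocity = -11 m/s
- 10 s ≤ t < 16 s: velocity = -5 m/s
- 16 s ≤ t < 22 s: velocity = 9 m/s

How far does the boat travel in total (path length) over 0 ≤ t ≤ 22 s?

Distance (not displacement) is the total path length: add the absolute areas under v-t.
0–5 s: |5| × 5 = 25 m
5–10 s: |-11| × 5 = 55 m
10–16 s: |-5| × 6 = 30 m
16–22 s: |9| × 6 = 54 m
Total distance = 164 m

164 m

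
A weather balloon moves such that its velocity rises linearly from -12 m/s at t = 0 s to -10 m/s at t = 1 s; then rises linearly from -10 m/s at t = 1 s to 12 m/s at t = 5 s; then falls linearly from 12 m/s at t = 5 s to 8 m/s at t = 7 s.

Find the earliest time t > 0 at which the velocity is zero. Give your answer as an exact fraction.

v changes sign on 1–5 s (from -10 to 12); the graph is linear there, so v = 0 at t = 1 + (10)·(5 − 1)/(12 − -10) = 31/11 s.

t = 31/11 s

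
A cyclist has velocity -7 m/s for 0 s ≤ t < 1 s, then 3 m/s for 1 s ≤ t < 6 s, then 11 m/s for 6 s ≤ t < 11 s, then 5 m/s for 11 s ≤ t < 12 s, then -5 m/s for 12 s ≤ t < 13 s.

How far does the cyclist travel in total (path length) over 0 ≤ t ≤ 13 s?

Distance (not displacement) is the total path length: add the absolute areas under v-t.
0–1 s: |-7| × 1 = 7 m
1–6 s: |3| × 5 = 15 m
6–11 s: |11| × 5 = 55 m
11–12 s: |5| × 1 = 5 m
12–13 s: |-5| × 1 = 5 m
Total distance = 87 m

87 m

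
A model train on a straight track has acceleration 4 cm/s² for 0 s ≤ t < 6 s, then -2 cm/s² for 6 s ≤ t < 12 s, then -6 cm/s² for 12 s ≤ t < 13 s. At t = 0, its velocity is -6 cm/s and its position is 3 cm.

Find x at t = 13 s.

On each constant-a segment, Δv = aΔt and Δx = v₀Δt + ½aΔt²; chain segment to segment.
0–6 s: v starts -6 cm/s; Δx = -6·6 + ½·4·6² = 36 cm; v ends 18 cm/s.
6–12 s: v starts 18 cm/s; Δx = 18·6 + ½·-2·6² = 72 cm; v ends 6 cm/s.
12–13 s: v starts 6 cm/s; Δx = 6·1 + ½·-6·1² = 3 cm; v ends 0 cm/s.
x(13) = 3 + Σ Δx = 114 cm.

114 cm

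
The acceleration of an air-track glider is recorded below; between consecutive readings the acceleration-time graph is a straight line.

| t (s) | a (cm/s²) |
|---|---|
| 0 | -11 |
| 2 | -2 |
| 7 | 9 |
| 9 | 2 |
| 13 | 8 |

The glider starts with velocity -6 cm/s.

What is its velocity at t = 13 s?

29.5 cm/s

Δv equals the area under the a-t graph; then v = v₀ + Δv.
0–2 s: ½(-11 + -2)(2) = -13 cm/s
2–7 s: ½(-2 + 9)(5) = 17.5 cm/s
7–9 s: ½(9 + 2)(2) = 11 cm/s
9–13 s: ½(2 + 8)(4) = 20 cm/s
Δv = 35.5 cm/s, so v(13) = -6 + (35.5) = 29.5 cm/s.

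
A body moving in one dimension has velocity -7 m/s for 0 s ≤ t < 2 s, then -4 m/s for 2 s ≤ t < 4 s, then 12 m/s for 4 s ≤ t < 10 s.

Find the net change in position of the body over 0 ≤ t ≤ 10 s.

50 m

Displacement is the signed area under the v-t curve.
0–2 s: -7 × 2 = -14 m
2–4 s: -4 × 2 = -8 m
4–10 s: 12 × 6 = 72 m
Net displacement = 50 m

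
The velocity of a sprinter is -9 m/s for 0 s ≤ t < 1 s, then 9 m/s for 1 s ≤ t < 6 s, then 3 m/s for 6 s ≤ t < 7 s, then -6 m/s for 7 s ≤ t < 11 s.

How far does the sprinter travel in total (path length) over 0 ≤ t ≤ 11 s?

81 m

Distance (not displacement) is the total path length: add the absolute areas under v-t.
0–1 s: |-9| × 1 = 9 m
1–6 s: |9| × 5 = 45 m
6–7 s: |3| × 1 = 3 m
7–11 s: |-6| × 4 = 24 m
Total distance = 81 m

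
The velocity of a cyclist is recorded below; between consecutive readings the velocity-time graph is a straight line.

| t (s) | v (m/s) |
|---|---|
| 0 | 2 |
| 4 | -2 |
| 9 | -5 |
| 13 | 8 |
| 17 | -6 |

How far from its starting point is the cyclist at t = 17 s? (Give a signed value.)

Displacement is the signed area under the v-t curve.
0–4 s: ½(2 + -2)(4) = 0 m
4–9 s: ½(-2 + -5)(5) = -17.5 m
9–13 s: ½(-5 + 8)(4) = 6 m
13–17 s: ½(8 + -6)(4) = 4 m
Net displacement = -7.5 m

-7.5 m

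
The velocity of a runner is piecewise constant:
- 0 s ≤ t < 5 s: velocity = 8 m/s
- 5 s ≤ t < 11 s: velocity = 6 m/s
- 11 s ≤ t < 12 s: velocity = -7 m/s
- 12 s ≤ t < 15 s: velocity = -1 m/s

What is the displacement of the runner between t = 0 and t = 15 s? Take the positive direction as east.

Displacement is the signed area under the v-t curve.
0–5 s: 8 × 5 = 40 m
5–11 s: 6 × 6 = 36 m
11–12 s: -7 × 1 = -7 m
12–15 s: -1 × 3 = -3 m
Net displacement = 66 m

66 m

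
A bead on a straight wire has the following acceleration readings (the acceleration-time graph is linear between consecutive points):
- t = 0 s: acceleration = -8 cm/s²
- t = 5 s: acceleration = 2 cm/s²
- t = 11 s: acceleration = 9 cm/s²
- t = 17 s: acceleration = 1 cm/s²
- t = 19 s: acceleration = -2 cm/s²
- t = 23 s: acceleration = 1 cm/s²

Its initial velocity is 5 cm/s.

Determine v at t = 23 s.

50 cm/s

Δv equals the area under the a-t graph; then v = v₀ + Δv.
0–5 s: ½(-8 + 2)(5) = -15 cm/s
5–11 s: ½(2 + 9)(6) = 33 cm/s
11–17 s: ½(9 + 1)(6) = 30 cm/s
17–19 s: ½(1 + -2)(2) = -1 cm/s
19–23 s: ½(-2 + 1)(4) = -2 cm/s
Δv = 45 cm/s, so v(23) = 5 + (45) = 50 cm/s.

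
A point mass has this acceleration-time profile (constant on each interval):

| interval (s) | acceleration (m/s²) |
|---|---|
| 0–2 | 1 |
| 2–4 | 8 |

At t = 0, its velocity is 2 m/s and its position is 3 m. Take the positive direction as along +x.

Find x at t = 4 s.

On each constant-a segment, Δv = aΔt and Δx = v₀Δt + ½aΔt²; chain segment to segment.
0–2 s: v starts 2 m/s; Δx = 2·2 + ½·1·2² = 6 m; v ends 4 m/s.
2–4 s: v starts 4 m/s; Δx = 4·2 + ½·8·2² = 24 m; v ends 20 m/s.
x(4) = 3 + Σ Δx = 33 m.

33 m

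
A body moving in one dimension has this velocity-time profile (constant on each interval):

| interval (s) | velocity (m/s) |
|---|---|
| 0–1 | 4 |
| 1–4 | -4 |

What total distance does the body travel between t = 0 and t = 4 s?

Distance (not displacement) is the total path length: add the absolute areas under v-t.
0–1 s: |4| × 1 = 4 m
1–4 s: |-4| × 3 = 12 m
Total distance = 16 m

16 m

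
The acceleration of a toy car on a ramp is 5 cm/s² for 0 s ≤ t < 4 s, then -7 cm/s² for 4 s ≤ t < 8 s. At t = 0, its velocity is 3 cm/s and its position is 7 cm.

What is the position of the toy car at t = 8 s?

On each constant-a segment, Δv = aΔt and Δx = v₀Δt + ½aΔt²; chain segment to segment.
0–4 s: v starts 3 cm/s; Δx = 3·4 + ½·5·4² = 52 cm; v ends 23 cm/s.
4–8 s: v starts 23 cm/s; Δx = 23·4 + ½·-7·4² = 36 cm; v ends -5 cm/s.
x(8) = 7 + Σ Δx = 95 cm.

95 cm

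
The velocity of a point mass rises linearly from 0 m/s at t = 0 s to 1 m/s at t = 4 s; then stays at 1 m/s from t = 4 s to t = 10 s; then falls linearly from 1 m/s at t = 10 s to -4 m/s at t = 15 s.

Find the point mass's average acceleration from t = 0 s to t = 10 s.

Average acceleration = Δv/Δt = (1 − 0)/(10 − 0) = 0.1 m/s².

0.1 m/s²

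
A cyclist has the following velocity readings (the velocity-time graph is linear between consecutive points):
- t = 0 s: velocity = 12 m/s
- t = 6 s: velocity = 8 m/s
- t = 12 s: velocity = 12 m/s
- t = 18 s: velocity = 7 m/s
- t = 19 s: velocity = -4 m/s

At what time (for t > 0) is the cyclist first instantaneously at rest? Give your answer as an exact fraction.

t = 205/11 s

v changes sign on 18–19 s (from 7 to -4); the graph is linear there, so v = 0 at t = 18 + (-7)·(19 − 18)/(-4 − 7) = 205/11 s.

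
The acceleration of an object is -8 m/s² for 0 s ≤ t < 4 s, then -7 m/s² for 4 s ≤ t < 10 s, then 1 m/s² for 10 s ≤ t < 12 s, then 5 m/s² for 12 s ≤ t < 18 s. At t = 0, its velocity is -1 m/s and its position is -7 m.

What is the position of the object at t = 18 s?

On each constant-a segment, Δv = aΔt and Δx = v₀Δt + ½aΔt²; chain segment to segment.
0–4 s: v starts -1 m/s; Δx = -1·4 + ½·-8·4² = -68 m; v ends -33 m/s.
4–10 s: v starts -33 m/s; Δx = -33·6 + ½·-7·6² = -324 m; v ends -75 m/s.
10–12 s: v starts -75 m/s; Δx = -75·2 + ½·1·2² = -148 m; v ends -73 m/s.
12–18 s: v starts -73 m/s; Δx = -73·6 + ½·5·6² = -348 m; v ends -43 m/s.
x(18) = -7 + Σ Δx = -895 m.

-895 m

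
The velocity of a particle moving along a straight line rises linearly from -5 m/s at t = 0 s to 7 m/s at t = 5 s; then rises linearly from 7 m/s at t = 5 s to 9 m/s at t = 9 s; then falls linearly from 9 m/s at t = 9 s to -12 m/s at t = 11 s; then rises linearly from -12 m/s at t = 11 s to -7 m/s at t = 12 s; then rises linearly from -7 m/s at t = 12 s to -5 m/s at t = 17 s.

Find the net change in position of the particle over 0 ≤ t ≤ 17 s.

Displacement is the signed area under the v-t curve.
0–5 s: ½(-5 + 7)(5) = 5 m
5–9 s: ½(7 + 9)(4) = 32 m
9–11 s: ½(9 + -12)(2) = -3 m
11–12 s: ½(-12 + -7)(1) = -9.5 m
12–17 s: ½(-7 + -5)(5) = -30 m
Net displacement = -5.5 m

-5.5 m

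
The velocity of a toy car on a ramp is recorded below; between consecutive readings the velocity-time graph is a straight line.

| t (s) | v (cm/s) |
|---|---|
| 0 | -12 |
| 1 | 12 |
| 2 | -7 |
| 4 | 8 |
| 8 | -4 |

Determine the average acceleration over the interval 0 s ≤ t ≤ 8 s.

Average acceleration = Δv/Δt = (-4 − -12)/(8 − 0) = 1 cm/s².

1 cm/s²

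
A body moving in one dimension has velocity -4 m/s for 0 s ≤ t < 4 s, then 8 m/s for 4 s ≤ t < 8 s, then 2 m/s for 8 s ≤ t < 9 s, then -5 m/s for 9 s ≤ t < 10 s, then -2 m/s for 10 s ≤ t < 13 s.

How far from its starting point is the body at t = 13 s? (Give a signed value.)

Displacement is the signed area under the v-t curve.
0–4 s: -4 × 4 = -16 m
4–8 s: 8 × 4 = 32 m
8–9 s: 2 × 1 = 2 m
9–10 s: -5 × 1 = -5 m
10–13 s: -2 × 3 = -6 m
Net displacement = 7 m

7 m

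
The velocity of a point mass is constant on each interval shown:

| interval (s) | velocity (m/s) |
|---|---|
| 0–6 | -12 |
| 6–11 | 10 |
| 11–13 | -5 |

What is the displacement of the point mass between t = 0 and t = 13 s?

Displacement is the signed area under the v-t curve.
0–6 s: -12 × 6 = -72 m
6–11 s: 10 × 5 = 50 m
11–13 s: -5 × 2 = -10 m
Net displacement = -32 m

-32 m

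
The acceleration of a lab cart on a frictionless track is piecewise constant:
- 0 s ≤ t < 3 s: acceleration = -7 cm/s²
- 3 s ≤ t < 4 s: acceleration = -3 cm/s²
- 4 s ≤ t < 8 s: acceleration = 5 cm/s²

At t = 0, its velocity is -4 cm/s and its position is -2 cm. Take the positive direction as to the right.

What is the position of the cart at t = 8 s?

-144 cm

On each constant-a segment, Δv = aΔt and Δx = v₀Δt + ½aΔt²; chain segment to segment.
0–3 s: v starts -4 cm/s; Δx = -4·3 + ½·-7·3² = -43.5 cm; v ends -25 cm/s.
3–4 s: v starts -25 cm/s; Δx = -25·1 + ½·-3·1² = -26.5 cm; v ends -28 cm/s.
4–8 s: v starts -28 cm/s; Δx = -28·4 + ½·5·4² = -72 cm; v ends -8 cm/s.
x(8) = -2 + Σ Δx = -144 cm.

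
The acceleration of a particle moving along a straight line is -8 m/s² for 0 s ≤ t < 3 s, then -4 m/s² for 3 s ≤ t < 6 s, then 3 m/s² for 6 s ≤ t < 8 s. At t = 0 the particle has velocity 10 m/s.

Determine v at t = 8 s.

-20 m/s

Δv equals the area under the a-t graph; then v = v₀ + Δv.
0–3 s: -8 × 3 = -24 m/s
3–6 s: -4 × 3 = -12 m/s
6–8 s: 3 × 2 = 6 m/s
Δv = -30 m/s, so v(8) = 10 + (-30) = -20 m/s.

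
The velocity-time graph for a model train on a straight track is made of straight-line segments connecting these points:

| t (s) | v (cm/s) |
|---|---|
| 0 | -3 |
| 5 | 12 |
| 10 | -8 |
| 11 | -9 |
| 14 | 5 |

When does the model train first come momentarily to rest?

v changes sign on 0–5 s (from -3 to 12); the graph is linear there, so v = 0 at t = 0 + (3)·(5 − 0)/(12 − -3) = 1 s.

t = 1 s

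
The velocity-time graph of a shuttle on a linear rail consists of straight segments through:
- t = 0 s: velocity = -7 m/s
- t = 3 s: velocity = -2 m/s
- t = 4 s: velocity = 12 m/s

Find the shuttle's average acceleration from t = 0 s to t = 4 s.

Average acceleration = Δv/Δt = (12 − -7)/(4 − 0) = 4.75 m/s².

4.75 m/s²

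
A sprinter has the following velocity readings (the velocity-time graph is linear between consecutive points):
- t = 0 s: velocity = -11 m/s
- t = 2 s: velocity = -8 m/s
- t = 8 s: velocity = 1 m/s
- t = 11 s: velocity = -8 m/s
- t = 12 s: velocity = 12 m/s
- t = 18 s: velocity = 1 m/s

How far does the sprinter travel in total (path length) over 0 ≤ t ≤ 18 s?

Total distance travelled is ∫|v| dt — sum the magnitudes of each area piece.
0–2 s: |½(-11 + -8)(2)| = 19 m
2–8 s: v = 0 at t = 22/3 s; triangle areas 64/3 + 1/3 = 65/3 m
8–11 s: v = 0 at t = 25/3 s; triangle areas 1/6 + 32/3 = 65/6 m
11–12 s: v = 0 at t = 11.4 s; triangle areas 1.6 + 3.6 = 5.2 m
12–18 s: |½(12 + 1)(6)| = 39 m
Total distance = 95.7 m

95.7 m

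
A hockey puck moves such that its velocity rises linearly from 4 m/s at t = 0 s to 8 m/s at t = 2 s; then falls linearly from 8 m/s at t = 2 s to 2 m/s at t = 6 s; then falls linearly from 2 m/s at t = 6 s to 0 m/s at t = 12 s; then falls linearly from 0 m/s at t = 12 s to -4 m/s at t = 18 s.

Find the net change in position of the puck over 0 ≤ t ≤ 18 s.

Displacement is the signed area under the v-t curve.
0–2 s: ½(4 + 8)(2) = 12 m
2–6 s: ½(8 + 2)(4) = 20 m
6–12 s: ½(2 + 0)(6) = 6 m
12–18 s: ½(0 + -4)(6) = -12 m
Net displacement = 26 m

26 m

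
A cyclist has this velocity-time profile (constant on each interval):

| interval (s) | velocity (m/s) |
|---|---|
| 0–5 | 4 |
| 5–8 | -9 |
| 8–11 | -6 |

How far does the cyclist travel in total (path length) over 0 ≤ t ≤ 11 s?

65 m

Distance (not displacement) is the total path length: add the absolute areas under v-t.
0–5 s: |4| × 5 = 20 m
5–8 s: |-9| × 3 = 27 m
8–11 s: |-6| × 3 = 18 m
Total distance = 65 m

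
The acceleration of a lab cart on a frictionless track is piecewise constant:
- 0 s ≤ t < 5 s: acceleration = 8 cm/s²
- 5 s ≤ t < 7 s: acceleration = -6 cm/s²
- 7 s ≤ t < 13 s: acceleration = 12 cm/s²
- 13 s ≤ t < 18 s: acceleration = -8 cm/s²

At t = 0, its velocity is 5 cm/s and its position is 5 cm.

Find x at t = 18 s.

On each constant-a segment, Δv = aΔt and Δx = v₀Δt + ½aΔt²; chain segment to segment.
0–5 s: v starts 5 cm/s; Δx = 5·5 + ½·8·5² = 125 cm; v ends 45 cm/s.
5–7 s: v starts 45 cm/s; Δx = 45·2 + ½·-6·2² = 78 cm; v ends 33 cm/s.
7–13 s: v starts 33 cm/s; Δx = 33·6 + ½·12·6² = 414 cm; v ends 105 cm/s.
13–18 s: v starts 105 cm/s; Δx = 105·5 + ½·-8·5² = 425 cm; v ends 65 cm/s.
x(18) = 5 + Σ Δx = 1047 cm.

1047 cm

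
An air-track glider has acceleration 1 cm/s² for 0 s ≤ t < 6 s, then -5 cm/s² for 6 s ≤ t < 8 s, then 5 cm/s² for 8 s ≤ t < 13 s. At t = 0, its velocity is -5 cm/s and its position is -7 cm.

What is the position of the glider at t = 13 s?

-9.5 cm

On each constant-a segment, Δv = aΔt and Δx = v₀Δt + ½aΔt²; chain segment to segment.
0–6 s: v starts -5 cm/s; Δx = -5·6 + ½·1·6² = -12 cm; v ends 1 cm/s.
6–8 s: v starts 1 cm/s; Δx = 1·2 + ½·-5·2² = -8 cm; v ends -9 cm/s.
8–13 s: v starts -9 cm/s; Δx = -9·5 + ½·5·5² = 17.5 cm; v ends 16 cm/s.
x(13) = -7 + Σ Δx = -9.5 cm.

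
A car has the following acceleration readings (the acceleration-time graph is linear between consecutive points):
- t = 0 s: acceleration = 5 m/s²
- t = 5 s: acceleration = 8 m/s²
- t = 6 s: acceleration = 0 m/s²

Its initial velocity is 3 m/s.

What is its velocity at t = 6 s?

Δv equals the area under the a-t graph; then v = v₀ + Δv.
0–5 s: ½(5 + 8)(5) = 32.5 m/s
5–6 s: ½(8 + 0)(1) = 4 m/s
Δv = 36.5 m/s, so v(6) = 3 + (36.5) = 39.5 m/s.

39.5 m/s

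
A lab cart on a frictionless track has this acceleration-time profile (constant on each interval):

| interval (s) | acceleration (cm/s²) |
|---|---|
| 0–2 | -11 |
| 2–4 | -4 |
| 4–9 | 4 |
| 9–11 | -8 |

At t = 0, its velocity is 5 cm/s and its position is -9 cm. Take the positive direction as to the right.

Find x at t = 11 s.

On each constant-a segment, Δv = aΔt and Δx = v₀Δt + ½aΔt²; chain segment to segment.
0–2 s: v starts 5 cm/s; Δx = 5·2 + ½·-11·2² = -12 cm; v ends -17 cm/s.
2–4 s: v starts -17 cm/s; Δx = -17·2 + ½·-4·2² = -42 cm; v ends -25 cm/s.
4–9 s: v starts -25 cm/s; Δx = -25·5 + ½·4·5² = -75 cm; v ends -5 cm/s.
9–11 s: v starts -5 cm/s; Δx = -5·2 + ½·-8·2² = -26 cm; v ends -21 cm/s.
x(11) = -9 + Σ Δx = -164 cm.

-164 cm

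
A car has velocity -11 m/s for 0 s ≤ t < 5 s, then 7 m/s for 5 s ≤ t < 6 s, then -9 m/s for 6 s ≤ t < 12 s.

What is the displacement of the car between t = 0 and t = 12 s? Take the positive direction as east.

Displacement is the signed area under the v-t curve.
0–5 s: -11 × 5 = -55 m
5–6 s: 7 × 1 = 7 m
6–12 s: -9 × 6 = -54 m
Net displacement = -102 m

-102 m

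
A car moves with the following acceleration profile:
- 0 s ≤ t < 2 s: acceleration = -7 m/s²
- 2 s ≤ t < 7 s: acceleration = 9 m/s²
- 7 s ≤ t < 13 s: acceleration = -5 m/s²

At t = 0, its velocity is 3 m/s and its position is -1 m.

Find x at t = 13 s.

162.5 m

On each constant-a segment, Δv = aΔt and Δx = v₀Δt + ½aΔt²; chain segment to segment.
0–2 s: v starts 3 m/s; Δx = 3·2 + ½·-7·2² = -8 m; v ends -11 m/s.
2–7 s: v starts -11 m/s; Δx = -11·5 + ½·9·5² = 57.5 m; v ends 34 m/s.
7–13 s: v starts 34 m/s; Δx = 34·6 + ½·-5·6² = 114 m; v ends 4 m/s.
x(13) = -1 + Σ Δx = 162.5 m.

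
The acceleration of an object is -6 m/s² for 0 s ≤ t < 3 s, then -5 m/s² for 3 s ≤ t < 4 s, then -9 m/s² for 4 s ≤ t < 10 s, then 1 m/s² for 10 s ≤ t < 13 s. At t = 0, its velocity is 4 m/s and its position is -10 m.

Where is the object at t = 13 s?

-532 m

On each constant-a segment, Δv = aΔt and Δx = v₀Δt + ½aΔt²; chain segment to segment.
0–3 s: v starts 4 m/s; Δx = 4·3 + ½·-6·3² = -15 m; v ends -14 m/s.
3–4 s: v starts -14 m/s; Δx = -14·1 + ½·-5·1² = -16.5 m; v ends -19 m/s.
4–10 s: v starts -19 m/s; Δx = -19·6 + ½·-9·6² = -276 m; v ends -73 m/s.
10–13 s: v starts -73 m/s; Δx = -73·3 + ½·1·3² = -214.5 m; v ends -70 m/s.
x(13) = -10 + Σ Δx = -532 m.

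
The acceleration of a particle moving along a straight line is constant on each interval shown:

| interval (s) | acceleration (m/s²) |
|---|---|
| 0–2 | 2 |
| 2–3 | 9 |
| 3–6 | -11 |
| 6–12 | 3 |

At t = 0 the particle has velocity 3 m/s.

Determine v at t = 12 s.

1 m/s

Δv equals the area under the a-t graph; then v = v₀ + Δv.
0–2 s: 2 × 2 = 4 m/s
2–3 s: 9 × 1 = 9 m/s
3–6 s: -11 × 3 = -33 m/s
6–12 s: 3 × 6 = 18 m/s
Δv = -2 m/s, so v(12) = 3 + (-2) = 1 m/s.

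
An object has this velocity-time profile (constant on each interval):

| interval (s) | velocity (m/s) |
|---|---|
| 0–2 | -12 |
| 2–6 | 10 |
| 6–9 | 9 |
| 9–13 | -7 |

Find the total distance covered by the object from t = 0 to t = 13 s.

119 m

Total distance travelled is ∫|v| dt — sum the magnitudes of each area piece.
0–2 s: |-12| × 2 = 24 m
2–6 s: |10| × 4 = 40 m
6–9 s: |9| × 3 = 27 m
9–13 s: |-7| × 4 = 28 m
Total distance = 119 m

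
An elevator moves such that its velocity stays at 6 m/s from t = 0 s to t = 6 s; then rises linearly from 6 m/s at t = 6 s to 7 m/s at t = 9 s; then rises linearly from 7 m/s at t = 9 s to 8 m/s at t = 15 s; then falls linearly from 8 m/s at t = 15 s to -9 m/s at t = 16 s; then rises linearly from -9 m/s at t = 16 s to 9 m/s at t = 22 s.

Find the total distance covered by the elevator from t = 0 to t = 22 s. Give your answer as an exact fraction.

2240/17 m

Total distance travelled is ∫|v| dt — sum the magnitudes of each area piece.
0–6 s: |6| × 6 = 36 m
6–9 s: |½(6 + 7)(3)| = 19.5 m
9–15 s: |½(7 + 8)(6)| = 45 m
15–16 s: v = 0 at t = 263/17 s; triangle areas 32/17 + 81/34 = 145/34 m
16–22 s: v = 0 at t = 19 s; triangle areas 13.5 + 13.5 = 27 m
Total distance = 2240/17 m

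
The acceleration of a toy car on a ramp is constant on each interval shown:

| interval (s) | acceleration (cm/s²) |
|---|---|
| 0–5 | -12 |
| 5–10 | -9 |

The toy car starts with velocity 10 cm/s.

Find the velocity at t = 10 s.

Δv equals the area under the a-t graph; then v = v₀ + Δv.
0–5 s: -12 × 5 = -60 cm/s
5–10 s: -9 × 5 = -45 cm/s
Δv = -105 cm/s, so v(10) = 10 + (-105) = -95 cm/s.

-95 cm/s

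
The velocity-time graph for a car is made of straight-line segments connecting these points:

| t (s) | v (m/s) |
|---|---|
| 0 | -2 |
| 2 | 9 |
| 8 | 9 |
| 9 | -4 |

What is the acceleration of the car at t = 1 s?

Acceleration is the slope of the v-t graph on 0–2 s: (9 − -2)/(2 − 0) = 5.5 m/s².

5.5 m/s²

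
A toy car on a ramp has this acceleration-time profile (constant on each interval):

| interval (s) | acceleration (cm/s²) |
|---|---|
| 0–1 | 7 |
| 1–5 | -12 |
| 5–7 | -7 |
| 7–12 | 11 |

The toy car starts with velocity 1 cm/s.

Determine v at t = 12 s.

Δv equals the area under the a-t graph; then v = v₀ + Δv.
0–1 s: 7 × 1 = 7 cm/s
1–5 s: -12 × 4 = -48 cm/s
5–7 s: -7 × 2 = -14 cm/s
7–12 s: 11 × 5 = 55 cm/s
Δv = 0 cm/s, so v(12) = 1 + (0) = 1 cm/s.

1 cm/s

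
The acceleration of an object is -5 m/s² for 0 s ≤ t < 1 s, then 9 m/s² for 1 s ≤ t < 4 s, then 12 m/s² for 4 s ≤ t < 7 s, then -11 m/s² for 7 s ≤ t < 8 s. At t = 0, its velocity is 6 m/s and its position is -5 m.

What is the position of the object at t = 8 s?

238.5 m

On each constant-a segment, Δv = aΔt and Δx = v₀Δt + ½aΔt²; chain segment to segment.
0–1 s: v starts 6 m/s; Δx = 6·1 + ½·-5·1² = 3.5 m; v ends 1 m/s.
1–4 s: v starts 1 m/s; Δx = 1·3 + ½·9·3² = 43.5 m; v ends 28 m/s.
4–7 s: v starts 28 m/s; Δx = 28·3 + ½·12·3² = 138 m; v ends 64 m/s.
7–8 s: v starts 64 m/s; Δx = 64·1 + ½·-11·1² = 58.5 m; v ends 53 m/s.
x(8) = -5 + Σ Δx = 238.5 m.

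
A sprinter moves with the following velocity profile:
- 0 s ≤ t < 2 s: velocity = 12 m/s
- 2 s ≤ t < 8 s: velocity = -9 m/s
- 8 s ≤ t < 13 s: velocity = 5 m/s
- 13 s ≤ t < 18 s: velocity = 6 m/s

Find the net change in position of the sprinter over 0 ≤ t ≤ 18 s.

25 m

Net displacement equals the area under the velocity-time graph (areas below the axis count negative).
0–2 s: 12 × 2 = 24 m
2–8 s: -9 × 6 = -54 m
8–13 s: 5 × 5 = 25 m
13–18 s: 6 × 5 = 30 m
Net displacement = 25 m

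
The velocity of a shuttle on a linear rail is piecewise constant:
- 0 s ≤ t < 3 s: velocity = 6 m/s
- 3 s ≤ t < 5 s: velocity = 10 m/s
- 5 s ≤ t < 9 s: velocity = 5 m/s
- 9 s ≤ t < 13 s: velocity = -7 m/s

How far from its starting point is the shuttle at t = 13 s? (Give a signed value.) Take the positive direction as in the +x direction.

30 m

Net displacement equals the area under the velocity-time graph (areas below the axis count negative).
0–3 s: 6 × 3 = 18 m
3–5 s: 10 × 2 = 20 m
5–9 s: 5 × 4 = 20 m
9–13 s: -7 × 4 = -28 m
Net displacement = 30 m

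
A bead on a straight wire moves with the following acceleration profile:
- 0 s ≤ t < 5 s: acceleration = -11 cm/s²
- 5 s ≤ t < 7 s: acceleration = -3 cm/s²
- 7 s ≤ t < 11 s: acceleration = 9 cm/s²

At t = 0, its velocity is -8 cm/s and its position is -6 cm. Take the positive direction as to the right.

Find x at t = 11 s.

-519.5 cm

On each constant-a segment, Δv = aΔt and Δx = v₀Δt + ½aΔt²; chain segment to segment.
0–5 s: v starts -8 cm/s; Δx = -8·5 + ½·-11·5² = -177.5 cm; v ends -63 cm/s.
5–7 s: v starts -63 cm/s; Δx = -63·2 + ½·-3·2² = -132 cm; v ends -69 cm/s.
7–11 s: v starts -69 cm/s; Δx = -69·4 + ½·9·4² = -204 cm; v ends -33 cm/s.
x(11) = -6 + Σ Δx = -519.5 cm.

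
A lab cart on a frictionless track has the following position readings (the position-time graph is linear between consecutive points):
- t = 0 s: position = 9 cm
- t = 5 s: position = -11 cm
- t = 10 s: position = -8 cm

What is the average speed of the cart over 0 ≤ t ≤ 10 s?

Average speed = (total path length)/(elapsed time); on a piecewise-linear x-t graph the path length is Σ|Δx|.
0–5 s: |Δx| = |-11 − 9| = 20 cm
5–10 s: |Δx| = |-8 − -11| = 3 cm
Total path = 23 cm; average speed = 23/10 = 2.3 cm/s.

2.3 cm/s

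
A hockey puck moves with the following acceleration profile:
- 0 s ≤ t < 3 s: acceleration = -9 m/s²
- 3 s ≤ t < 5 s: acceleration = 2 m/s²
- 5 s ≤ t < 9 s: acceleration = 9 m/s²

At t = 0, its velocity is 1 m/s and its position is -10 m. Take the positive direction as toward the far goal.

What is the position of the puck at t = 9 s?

-111.5 m

On each constant-a segment, Δv = aΔt and Δx = v₀Δt + ½aΔt²; chain segment to segment.
0–3 s: v starts 1 m/s; Δx = 1·3 + ½·-9·3² = -37.5 m; v ends -26 m/s.
3–5 s: v starts -26 m/s; Δx = -26·2 + ½·2·2² = -48 m; v ends -22 m/s.
5–9 s: v starts -22 m/s; Δx = -22·4 + ½·9·4² = -16 m; v ends 14 m/s.
x(9) = -10 + Σ Δx = -111.5 m.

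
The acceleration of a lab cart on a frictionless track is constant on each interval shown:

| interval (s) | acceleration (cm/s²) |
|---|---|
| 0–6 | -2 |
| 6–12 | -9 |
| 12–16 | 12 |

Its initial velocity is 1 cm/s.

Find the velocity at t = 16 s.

-17 cm/s

Δv equals the area under the a-t graph; then v = v₀ + Δv.
0–6 s: -2 × 6 = -12 cm/s
6–12 s: -9 × 6 = -54 cm/s
12–16 s: 12 × 4 = 48 cm/s
Δv = -18 cm/s, so v(16) = 1 + (-18) = -17 cm/s.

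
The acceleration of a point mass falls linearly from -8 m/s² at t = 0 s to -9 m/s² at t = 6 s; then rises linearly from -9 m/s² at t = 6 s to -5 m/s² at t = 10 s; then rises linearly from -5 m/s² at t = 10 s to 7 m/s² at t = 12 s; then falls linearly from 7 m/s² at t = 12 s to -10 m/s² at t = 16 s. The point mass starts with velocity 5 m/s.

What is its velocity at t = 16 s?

Δv equals the area under the a-t graph; then v = v₀ + Δv.
0–6 s: ½(-8 + -9)(6) = -51 m/s
6–10 s: ½(-9 + -5)(4) = -28 m/s
10–12 s: ½(-5 + 7)(2) = 2 m/s
12–16 s: ½(7 + -10)(4) = -6 m/s
Δv = -83 m/s, so v(16) = 5 + (-83) = -78 m/s.

-78 m/s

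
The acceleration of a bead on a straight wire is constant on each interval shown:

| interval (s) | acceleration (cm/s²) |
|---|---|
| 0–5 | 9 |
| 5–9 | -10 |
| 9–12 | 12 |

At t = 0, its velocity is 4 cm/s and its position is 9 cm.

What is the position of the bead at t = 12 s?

On each constant-a segment, Δv = aΔt and Δx = v₀Δt + ½aΔt²; chain segment to segment.
0–5 s: v starts 4 cm/s; Δx = 4·5 + ½·9·5² = 132.5 cm; v ends 49 cm/s.
5–9 s: v starts 49 cm/s; Δx = 49·4 + ½·-10·4² = 116 cm; v ends 9 cm/s.
9–12 s: v starts 9 cm/s; Δx = 9·3 + ½·12·3² = 81 cm; v ends 45 cm/s.
x(12) = 9 + Σ Δx = 338.5 cm.

338.5 cm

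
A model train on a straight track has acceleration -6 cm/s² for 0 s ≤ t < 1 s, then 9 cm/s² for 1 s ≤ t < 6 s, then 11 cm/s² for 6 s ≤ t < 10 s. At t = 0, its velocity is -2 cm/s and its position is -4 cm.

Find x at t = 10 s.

On each constant-a segment, Δv = aΔt and Δx = v₀Δt + ½aΔt²; chain segment to segment.
0–1 s: v starts -2 cm/s; Δx = -2·1 + ½·-6·1² = -5 cm; v ends -8 cm/s.
1–6 s: v starts -8 cm/s; Δx = -8·5 + ½·9·5² = 72.5 cm; v ends 37 cm/s.
6–10 s: v starts 37 cm/s; Δx = 37·4 + ½·11·4² = 236 cm; v ends 81 cm/s.
x(10) = -4 + Σ Δx = 299.5 cm.

299.5 cm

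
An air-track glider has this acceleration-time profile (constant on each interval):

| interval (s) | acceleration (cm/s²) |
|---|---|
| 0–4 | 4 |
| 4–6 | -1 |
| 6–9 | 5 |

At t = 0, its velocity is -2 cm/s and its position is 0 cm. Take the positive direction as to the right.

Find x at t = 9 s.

108.5 cm

On each constant-a segment, Δv = aΔt and Δx = v₀Δt + ½aΔt²; chain segment to segment.
0–4 s: v starts -2 cm/s; Δx = -2·4 + ½·4·4² = 24 cm; v ends 14 cm/s.
4–6 s: v starts 14 cm/s; Δx = 14·2 + ½·-1·2² = 26 cm; v ends 12 cm/s.
6–9 s: v starts 12 cm/s; Δx = 12·3 + ½·5·3² = 58.5 cm; v ends 27 cm/s.
x(9) = 0 + Σ Δx = 108.5 cm.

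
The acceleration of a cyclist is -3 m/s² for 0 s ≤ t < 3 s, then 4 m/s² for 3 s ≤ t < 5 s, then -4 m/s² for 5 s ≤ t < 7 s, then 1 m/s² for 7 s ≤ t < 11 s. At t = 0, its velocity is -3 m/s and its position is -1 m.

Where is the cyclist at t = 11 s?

-95.5 m

On each constant-a segment, Δv = aΔt and Δx = v₀Δt + ½aΔt²; chain segment to segment.
0–3 s: v starts -3 m/s; Δx = -3·3 + ½·-3·3² = -22.5 m; v ends -12 m/s.
3–5 s: v starts -12 m/s; Δx = -12·2 + ½·4·2² = -16 m; v ends -4 m/s.
5–7 s: v starts -4 m/s; Δx = -4·2 + ½·-4·2² = -16 m; v ends -12 m/s.
7–11 s: v starts -12 m/s; Δx = -12·4 + ½·1·4² = -40 m; v ends -8 m/s.
x(11) = -1 + Σ Δx = -95.5 m.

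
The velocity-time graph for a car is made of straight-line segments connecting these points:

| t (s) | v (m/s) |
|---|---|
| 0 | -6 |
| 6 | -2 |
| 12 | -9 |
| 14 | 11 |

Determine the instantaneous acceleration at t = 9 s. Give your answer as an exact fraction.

-7/6 m/s²

Acceleration is the slope of the v-t graph on 6–12 s: (-9 − -2)/(12 − 6) = -7/6 m/s².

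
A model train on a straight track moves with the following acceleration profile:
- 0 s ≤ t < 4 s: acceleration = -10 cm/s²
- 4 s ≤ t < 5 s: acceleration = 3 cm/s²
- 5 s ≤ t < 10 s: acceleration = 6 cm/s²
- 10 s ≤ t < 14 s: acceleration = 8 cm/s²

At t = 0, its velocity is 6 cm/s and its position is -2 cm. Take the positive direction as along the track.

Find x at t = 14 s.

On each constant-a segment, Δv = aΔt and Δx = v₀Δt + ½aΔt²; chain segment to segment.
0–4 s: v starts 6 cm/s; Δx = 6·4 + ½·-10·4² = -56 cm; v ends -34 cm/s.
4–5 s: v starts -34 cm/s; Δx = -34·1 + ½·3·1² = -32.5 cm; v ends -31 cm/s.
5–10 s: v starts -31 cm/s; Δx = -31·5 + ½·6·5² = -80 cm; v ends -1 cm/s.
10–14 s: v starts -1 cm/s; Δx = -1·4 + ½·8·4² = 60 cm; v ends 31 cm/s.
x(14) = -2 + Σ Δx = -110.5 cm.

-110.5 cm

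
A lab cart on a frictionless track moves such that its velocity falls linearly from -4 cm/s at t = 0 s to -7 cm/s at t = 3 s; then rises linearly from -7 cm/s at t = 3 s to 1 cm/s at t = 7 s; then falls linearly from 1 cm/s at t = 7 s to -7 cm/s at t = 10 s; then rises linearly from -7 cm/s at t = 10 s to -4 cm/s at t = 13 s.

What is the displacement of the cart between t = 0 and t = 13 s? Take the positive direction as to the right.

-54 cm

Displacement is the signed area under the v-t curve.
0–3 s: ½(-4 + -7)(3) = -16.5 cm
3–7 s: ½(-7 + 1)(4) = -12 cm
7–10 s: ½(1 + -7)(3) = -9 cm
10–13 s: ½(-7 + -4)(3) = -16.5 cm
Net displacement = -54 cm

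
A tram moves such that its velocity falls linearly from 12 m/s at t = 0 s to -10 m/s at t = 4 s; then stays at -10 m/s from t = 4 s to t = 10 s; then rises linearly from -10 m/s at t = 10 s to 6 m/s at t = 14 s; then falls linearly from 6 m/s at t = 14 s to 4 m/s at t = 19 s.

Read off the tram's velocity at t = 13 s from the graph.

On 10–14 s the graph is linear from -10 to 6 m/s: v(13) = -10 + (6 − -10)·(13 − 10)/(14 − 10) = 2 m/s.

2 m/s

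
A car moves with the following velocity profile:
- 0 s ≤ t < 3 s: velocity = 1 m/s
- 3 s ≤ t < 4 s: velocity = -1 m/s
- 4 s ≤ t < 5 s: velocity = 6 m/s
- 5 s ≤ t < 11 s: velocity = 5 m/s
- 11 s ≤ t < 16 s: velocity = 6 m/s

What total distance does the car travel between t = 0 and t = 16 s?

Distance (not displacement) is the total path length: add the absolute areas under v-t.
0–3 s: |1| × 3 = 3 m
3–4 s: |-1| × 1 = 1 m
4–5 s: |6| × 1 = 6 m
5–11 s: |5| × 6 = 30 m
11–16 s: |6| × 5 = 30 m
Total distance = 70 m

70 m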